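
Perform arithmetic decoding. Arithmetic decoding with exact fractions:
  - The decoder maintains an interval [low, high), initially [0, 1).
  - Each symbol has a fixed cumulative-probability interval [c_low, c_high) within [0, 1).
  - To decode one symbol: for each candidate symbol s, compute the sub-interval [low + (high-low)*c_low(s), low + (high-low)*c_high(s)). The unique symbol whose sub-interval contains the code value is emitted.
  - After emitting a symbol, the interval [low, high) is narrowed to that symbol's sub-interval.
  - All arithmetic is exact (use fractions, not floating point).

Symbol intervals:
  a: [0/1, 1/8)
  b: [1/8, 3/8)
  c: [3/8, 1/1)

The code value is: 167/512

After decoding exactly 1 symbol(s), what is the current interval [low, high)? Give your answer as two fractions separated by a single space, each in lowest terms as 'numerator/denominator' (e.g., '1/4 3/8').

Step 1: interval [0/1, 1/1), width = 1/1 - 0/1 = 1/1
  'a': [0/1 + 1/1*0/1, 0/1 + 1/1*1/8) = [0/1, 1/8)
  'b': [0/1 + 1/1*1/8, 0/1 + 1/1*3/8) = [1/8, 3/8) <- contains code 167/512
  'c': [0/1 + 1/1*3/8, 0/1 + 1/1*1/1) = [3/8, 1/1)
  emit 'b', narrow to [1/8, 3/8)

Answer: 1/8 3/8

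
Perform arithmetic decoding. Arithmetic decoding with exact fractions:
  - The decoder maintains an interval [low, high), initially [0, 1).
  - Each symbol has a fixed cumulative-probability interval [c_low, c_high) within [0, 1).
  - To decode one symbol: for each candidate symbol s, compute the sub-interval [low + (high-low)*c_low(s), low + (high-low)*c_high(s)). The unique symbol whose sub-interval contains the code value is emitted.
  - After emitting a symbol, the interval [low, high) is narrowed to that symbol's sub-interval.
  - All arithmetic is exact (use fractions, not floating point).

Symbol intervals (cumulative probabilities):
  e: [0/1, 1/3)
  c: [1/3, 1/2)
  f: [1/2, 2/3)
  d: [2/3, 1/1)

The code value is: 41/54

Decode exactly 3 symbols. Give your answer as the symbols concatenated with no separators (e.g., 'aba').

Answer: ded

Derivation:
Step 1: interval [0/1, 1/1), width = 1/1 - 0/1 = 1/1
  'e': [0/1 + 1/1*0/1, 0/1 + 1/1*1/3) = [0/1, 1/3)
  'c': [0/1 + 1/1*1/3, 0/1 + 1/1*1/2) = [1/3, 1/2)
  'f': [0/1 + 1/1*1/2, 0/1 + 1/1*2/3) = [1/2, 2/3)
  'd': [0/1 + 1/1*2/3, 0/1 + 1/1*1/1) = [2/3, 1/1) <- contains code 41/54
  emit 'd', narrow to [2/3, 1/1)
Step 2: interval [2/3, 1/1), width = 1/1 - 2/3 = 1/3
  'e': [2/3 + 1/3*0/1, 2/3 + 1/3*1/3) = [2/3, 7/9) <- contains code 41/54
  'c': [2/3 + 1/3*1/3, 2/3 + 1/3*1/2) = [7/9, 5/6)
  'f': [2/3 + 1/3*1/2, 2/3 + 1/3*2/3) = [5/6, 8/9)
  'd': [2/3 + 1/3*2/3, 2/3 + 1/3*1/1) = [8/9, 1/1)
  emit 'e', narrow to [2/3, 7/9)
Step 3: interval [2/3, 7/9), width = 7/9 - 2/3 = 1/9
  'e': [2/3 + 1/9*0/1, 2/3 + 1/9*1/3) = [2/3, 19/27)
  'c': [2/3 + 1/9*1/3, 2/3 + 1/9*1/2) = [19/27, 13/18)
  'f': [2/3 + 1/9*1/2, 2/3 + 1/9*2/3) = [13/18, 20/27)
  'd': [2/3 + 1/9*2/3, 2/3 + 1/9*1/1) = [20/27, 7/9) <- contains code 41/54
  emit 'd', narrow to [20/27, 7/9)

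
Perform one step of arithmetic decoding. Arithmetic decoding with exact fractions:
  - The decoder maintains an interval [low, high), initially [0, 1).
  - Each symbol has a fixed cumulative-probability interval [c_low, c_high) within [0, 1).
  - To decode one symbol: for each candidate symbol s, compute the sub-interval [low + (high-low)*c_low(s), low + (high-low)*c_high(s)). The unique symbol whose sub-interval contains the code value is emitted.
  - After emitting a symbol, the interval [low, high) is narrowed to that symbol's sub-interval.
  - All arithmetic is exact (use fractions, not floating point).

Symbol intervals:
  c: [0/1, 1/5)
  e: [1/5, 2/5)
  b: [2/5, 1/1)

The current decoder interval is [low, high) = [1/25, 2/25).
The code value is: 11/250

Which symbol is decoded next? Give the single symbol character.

Interval width = high − low = 2/25 − 1/25 = 1/25
Scaled code = (code − low) / width = (11/250 − 1/25) / 1/25 = 1/10
  c: [0/1, 1/5) ← scaled code falls here ✓
  e: [1/5, 2/5) 
  b: [2/5, 1/1) 

Answer: c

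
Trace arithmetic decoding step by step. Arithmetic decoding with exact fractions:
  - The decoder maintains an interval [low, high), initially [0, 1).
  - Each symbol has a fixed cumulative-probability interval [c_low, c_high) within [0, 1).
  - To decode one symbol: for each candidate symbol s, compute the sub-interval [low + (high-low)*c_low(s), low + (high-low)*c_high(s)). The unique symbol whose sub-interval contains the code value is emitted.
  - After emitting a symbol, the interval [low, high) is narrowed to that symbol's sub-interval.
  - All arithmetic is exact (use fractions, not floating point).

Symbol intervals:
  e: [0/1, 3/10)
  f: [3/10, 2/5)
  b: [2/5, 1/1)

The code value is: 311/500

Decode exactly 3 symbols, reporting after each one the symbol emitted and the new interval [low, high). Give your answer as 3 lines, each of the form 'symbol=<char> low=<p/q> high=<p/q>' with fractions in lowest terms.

Answer: symbol=b low=2/5 high=1/1
symbol=f low=29/50 high=16/25
symbol=b low=151/250 high=16/25

Derivation:
Step 1: interval [0/1, 1/1), width = 1/1 - 0/1 = 1/1
  'e': [0/1 + 1/1*0/1, 0/1 + 1/1*3/10) = [0/1, 3/10)
  'f': [0/1 + 1/1*3/10, 0/1 + 1/1*2/5) = [3/10, 2/5)
  'b': [0/1 + 1/1*2/5, 0/1 + 1/1*1/1) = [2/5, 1/1) <- contains code 311/500
  emit 'b', narrow to [2/5, 1/1)
Step 2: interval [2/5, 1/1), width = 1/1 - 2/5 = 3/5
  'e': [2/5 + 3/5*0/1, 2/5 + 3/5*3/10) = [2/5, 29/50)
  'f': [2/5 + 3/5*3/10, 2/5 + 3/5*2/5) = [29/50, 16/25) <- contains code 311/500
  'b': [2/5 + 3/5*2/5, 2/5 + 3/5*1/1) = [16/25, 1/1)
  emit 'f', narrow to [29/50, 16/25)
Step 3: interval [29/50, 16/25), width = 16/25 - 29/50 = 3/50
  'e': [29/50 + 3/50*0/1, 29/50 + 3/50*3/10) = [29/50, 299/500)
  'f': [29/50 + 3/50*3/10, 29/50 + 3/50*2/5) = [299/500, 151/250)
  'b': [29/50 + 3/50*2/5, 29/50 + 3/50*1/1) = [151/250, 16/25) <- contains code 311/500
  emit 'b', narrow to [151/250, 16/25)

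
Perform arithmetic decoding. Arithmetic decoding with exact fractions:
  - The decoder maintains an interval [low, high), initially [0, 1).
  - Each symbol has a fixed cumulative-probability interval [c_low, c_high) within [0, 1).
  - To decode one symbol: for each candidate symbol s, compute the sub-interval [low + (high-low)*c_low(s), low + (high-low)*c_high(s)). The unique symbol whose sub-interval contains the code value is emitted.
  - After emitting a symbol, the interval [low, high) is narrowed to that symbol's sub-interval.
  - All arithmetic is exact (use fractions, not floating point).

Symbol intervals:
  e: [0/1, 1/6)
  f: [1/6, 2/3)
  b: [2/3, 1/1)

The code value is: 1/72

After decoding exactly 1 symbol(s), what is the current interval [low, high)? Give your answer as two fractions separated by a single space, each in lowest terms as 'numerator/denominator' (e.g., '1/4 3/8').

Step 1: interval [0/1, 1/1), width = 1/1 - 0/1 = 1/1
  'e': [0/1 + 1/1*0/1, 0/1 + 1/1*1/6) = [0/1, 1/6) <- contains code 1/72
  'f': [0/1 + 1/1*1/6, 0/1 + 1/1*2/3) = [1/6, 2/3)
  'b': [0/1 + 1/1*2/3, 0/1 + 1/1*1/1) = [2/3, 1/1)
  emit 'e', narrow to [0/1, 1/6)

Answer: 0/1 1/6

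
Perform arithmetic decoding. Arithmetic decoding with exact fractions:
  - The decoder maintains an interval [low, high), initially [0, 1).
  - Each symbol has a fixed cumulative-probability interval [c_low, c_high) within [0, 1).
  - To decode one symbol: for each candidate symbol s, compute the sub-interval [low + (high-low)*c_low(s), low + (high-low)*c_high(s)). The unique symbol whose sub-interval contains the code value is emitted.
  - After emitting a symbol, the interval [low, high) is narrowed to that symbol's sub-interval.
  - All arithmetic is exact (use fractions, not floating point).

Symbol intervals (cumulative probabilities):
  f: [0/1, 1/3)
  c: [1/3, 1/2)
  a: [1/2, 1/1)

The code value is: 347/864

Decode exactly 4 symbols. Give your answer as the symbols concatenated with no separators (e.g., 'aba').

Step 1: interval [0/1, 1/1), width = 1/1 - 0/1 = 1/1
  'f': [0/1 + 1/1*0/1, 0/1 + 1/1*1/3) = [0/1, 1/3)
  'c': [0/1 + 1/1*1/3, 0/1 + 1/1*1/2) = [1/3, 1/2) <- contains code 347/864
  'a': [0/1 + 1/1*1/2, 0/1 + 1/1*1/1) = [1/2, 1/1)
  emit 'c', narrow to [1/3, 1/2)
Step 2: interval [1/3, 1/2), width = 1/2 - 1/3 = 1/6
  'f': [1/3 + 1/6*0/1, 1/3 + 1/6*1/3) = [1/3, 7/18)
  'c': [1/3 + 1/6*1/3, 1/3 + 1/6*1/2) = [7/18, 5/12) <- contains code 347/864
  'a': [1/3 + 1/6*1/2, 1/3 + 1/6*1/1) = [5/12, 1/2)
  emit 'c', narrow to [7/18, 5/12)
Step 3: interval [7/18, 5/12), width = 5/12 - 7/18 = 1/36
  'f': [7/18 + 1/36*0/1, 7/18 + 1/36*1/3) = [7/18, 43/108)
  'c': [7/18 + 1/36*1/3, 7/18 + 1/36*1/2) = [43/108, 29/72) <- contains code 347/864
  'a': [7/18 + 1/36*1/2, 7/18 + 1/36*1/1) = [29/72, 5/12)
  emit 'c', narrow to [43/108, 29/72)
Step 4: interval [43/108, 29/72), width = 29/72 - 43/108 = 1/216
  'f': [43/108 + 1/216*0/1, 43/108 + 1/216*1/3) = [43/108, 259/648)
  'c': [43/108 + 1/216*1/3, 43/108 + 1/216*1/2) = [259/648, 173/432)
  'a': [43/108 + 1/216*1/2, 43/108 + 1/216*1/1) = [173/432, 29/72) <- contains code 347/864
  emit 'a', narrow to [173/432, 29/72)

Answer: ccca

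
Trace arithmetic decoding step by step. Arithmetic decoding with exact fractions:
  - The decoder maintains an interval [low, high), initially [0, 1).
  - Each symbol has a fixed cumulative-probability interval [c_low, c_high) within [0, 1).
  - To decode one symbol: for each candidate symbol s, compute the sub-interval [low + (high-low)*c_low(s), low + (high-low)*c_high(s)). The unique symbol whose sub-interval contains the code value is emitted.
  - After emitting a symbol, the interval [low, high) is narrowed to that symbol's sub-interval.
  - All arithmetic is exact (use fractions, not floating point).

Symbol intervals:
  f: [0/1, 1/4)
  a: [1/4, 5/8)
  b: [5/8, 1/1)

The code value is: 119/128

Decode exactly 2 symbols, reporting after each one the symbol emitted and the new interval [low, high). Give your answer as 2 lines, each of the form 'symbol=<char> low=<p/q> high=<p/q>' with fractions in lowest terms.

Answer: symbol=b low=5/8 high=1/1
symbol=b low=55/64 high=1/1

Derivation:
Step 1: interval [0/1, 1/1), width = 1/1 - 0/1 = 1/1
  'f': [0/1 + 1/1*0/1, 0/1 + 1/1*1/4) = [0/1, 1/4)
  'a': [0/1 + 1/1*1/4, 0/1 + 1/1*5/8) = [1/4, 5/8)
  'b': [0/1 + 1/1*5/8, 0/1 + 1/1*1/1) = [5/8, 1/1) <- contains code 119/128
  emit 'b', narrow to [5/8, 1/1)
Step 2: interval [5/8, 1/1), width = 1/1 - 5/8 = 3/8
  'f': [5/8 + 3/8*0/1, 5/8 + 3/8*1/4) = [5/8, 23/32)
  'a': [5/8 + 3/8*1/4, 5/8 + 3/8*5/8) = [23/32, 55/64)
  'b': [5/8 + 3/8*5/8, 5/8 + 3/8*1/1) = [55/64, 1/1) <- contains code 119/128
  emit 'b', narrow to [55/64, 1/1)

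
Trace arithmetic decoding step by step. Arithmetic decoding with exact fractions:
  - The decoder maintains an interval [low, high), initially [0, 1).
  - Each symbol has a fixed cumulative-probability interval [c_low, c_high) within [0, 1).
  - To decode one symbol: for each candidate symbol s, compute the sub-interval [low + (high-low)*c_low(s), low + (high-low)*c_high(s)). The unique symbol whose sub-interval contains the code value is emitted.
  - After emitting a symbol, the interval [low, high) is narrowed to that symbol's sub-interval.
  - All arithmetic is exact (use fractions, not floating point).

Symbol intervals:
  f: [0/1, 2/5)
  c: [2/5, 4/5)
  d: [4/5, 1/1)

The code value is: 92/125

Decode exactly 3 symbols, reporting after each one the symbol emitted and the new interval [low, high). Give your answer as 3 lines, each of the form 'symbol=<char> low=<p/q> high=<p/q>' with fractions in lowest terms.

Step 1: interval [0/1, 1/1), width = 1/1 - 0/1 = 1/1
  'f': [0/1 + 1/1*0/1, 0/1 + 1/1*2/5) = [0/1, 2/5)
  'c': [0/1 + 1/1*2/5, 0/1 + 1/1*4/5) = [2/5, 4/5) <- contains code 92/125
  'd': [0/1 + 1/1*4/5, 0/1 + 1/1*1/1) = [4/5, 1/1)
  emit 'c', narrow to [2/5, 4/5)
Step 2: interval [2/5, 4/5), width = 4/5 - 2/5 = 2/5
  'f': [2/5 + 2/5*0/1, 2/5 + 2/5*2/5) = [2/5, 14/25)
  'c': [2/5 + 2/5*2/5, 2/5 + 2/5*4/5) = [14/25, 18/25)
  'd': [2/5 + 2/5*4/5, 2/5 + 2/5*1/1) = [18/25, 4/5) <- contains code 92/125
  emit 'd', narrow to [18/25, 4/5)
Step 3: interval [18/25, 4/5), width = 4/5 - 18/25 = 2/25
  'f': [18/25 + 2/25*0/1, 18/25 + 2/25*2/5) = [18/25, 94/125) <- contains code 92/125
  'c': [18/25 + 2/25*2/5, 18/25 + 2/25*4/5) = [94/125, 98/125)
  'd': [18/25 + 2/25*4/5, 18/25 + 2/25*1/1) = [98/125, 4/5)
  emit 'f', narrow to [18/25, 94/125)

Answer: symbol=c low=2/5 high=4/5
symbol=d low=18/25 high=4/5
symbol=f low=18/25 high=94/125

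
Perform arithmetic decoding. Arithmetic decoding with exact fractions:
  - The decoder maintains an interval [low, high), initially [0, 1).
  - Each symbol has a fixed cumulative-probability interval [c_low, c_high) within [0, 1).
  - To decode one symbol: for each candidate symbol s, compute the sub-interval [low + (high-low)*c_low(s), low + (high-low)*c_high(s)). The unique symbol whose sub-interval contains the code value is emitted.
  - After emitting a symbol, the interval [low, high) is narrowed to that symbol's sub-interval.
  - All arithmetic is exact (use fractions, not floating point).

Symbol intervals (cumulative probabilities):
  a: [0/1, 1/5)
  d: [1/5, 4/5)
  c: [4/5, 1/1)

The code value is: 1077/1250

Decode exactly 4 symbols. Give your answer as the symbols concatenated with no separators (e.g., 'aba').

Answer: cdac

Derivation:
Step 1: interval [0/1, 1/1), width = 1/1 - 0/1 = 1/1
  'a': [0/1 + 1/1*0/1, 0/1 + 1/1*1/5) = [0/1, 1/5)
  'd': [0/1 + 1/1*1/5, 0/1 + 1/1*4/5) = [1/5, 4/5)
  'c': [0/1 + 1/1*4/5, 0/1 + 1/1*1/1) = [4/5, 1/1) <- contains code 1077/1250
  emit 'c', narrow to [4/5, 1/1)
Step 2: interval [4/5, 1/1), width = 1/1 - 4/5 = 1/5
  'a': [4/5 + 1/5*0/1, 4/5 + 1/5*1/5) = [4/5, 21/25)
  'd': [4/5 + 1/5*1/5, 4/5 + 1/5*4/5) = [21/25, 24/25) <- contains code 1077/1250
  'c': [4/5 + 1/5*4/5, 4/5 + 1/5*1/1) = [24/25, 1/1)
  emit 'd', narrow to [21/25, 24/25)
Step 3: interval [21/25, 24/25), width = 24/25 - 21/25 = 3/25
  'a': [21/25 + 3/25*0/1, 21/25 + 3/25*1/5) = [21/25, 108/125) <- contains code 1077/1250
  'd': [21/25 + 3/25*1/5, 21/25 + 3/25*4/5) = [108/125, 117/125)
  'c': [21/25 + 3/25*4/5, 21/25 + 3/25*1/1) = [117/125, 24/25)
  emit 'a', narrow to [21/25, 108/125)
Step 4: interval [21/25, 108/125), width = 108/125 - 21/25 = 3/125
  'a': [21/25 + 3/125*0/1, 21/25 + 3/125*1/5) = [21/25, 528/625)
  'd': [21/25 + 3/125*1/5, 21/25 + 3/125*4/5) = [528/625, 537/625)
  'c': [21/25 + 3/125*4/5, 21/25 + 3/125*1/1) = [537/625, 108/125) <- contains code 1077/1250
  emit 'c', narrow to [537/625, 108/125)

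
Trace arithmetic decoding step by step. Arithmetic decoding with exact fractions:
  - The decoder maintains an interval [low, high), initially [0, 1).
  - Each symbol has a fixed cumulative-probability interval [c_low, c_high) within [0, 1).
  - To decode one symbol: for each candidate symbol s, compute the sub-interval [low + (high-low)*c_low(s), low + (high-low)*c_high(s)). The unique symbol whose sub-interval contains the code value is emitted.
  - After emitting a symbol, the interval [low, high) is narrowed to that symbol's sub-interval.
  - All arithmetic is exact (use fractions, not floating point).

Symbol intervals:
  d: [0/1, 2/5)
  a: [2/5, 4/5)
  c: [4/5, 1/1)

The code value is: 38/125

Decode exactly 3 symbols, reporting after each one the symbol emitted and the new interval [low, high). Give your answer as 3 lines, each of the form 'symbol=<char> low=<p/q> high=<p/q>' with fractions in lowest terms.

Step 1: interval [0/1, 1/1), width = 1/1 - 0/1 = 1/1
  'd': [0/1 + 1/1*0/1, 0/1 + 1/1*2/5) = [0/1, 2/5) <- contains code 38/125
  'a': [0/1 + 1/1*2/5, 0/1 + 1/1*4/5) = [2/5, 4/5)
  'c': [0/1 + 1/1*4/5, 0/1 + 1/1*1/1) = [4/5, 1/1)
  emit 'd', narrow to [0/1, 2/5)
Step 2: interval [0/1, 2/5), width = 2/5 - 0/1 = 2/5
  'd': [0/1 + 2/5*0/1, 0/1 + 2/5*2/5) = [0/1, 4/25)
  'a': [0/1 + 2/5*2/5, 0/1 + 2/5*4/5) = [4/25, 8/25) <- contains code 38/125
  'c': [0/1 + 2/5*4/5, 0/1 + 2/5*1/1) = [8/25, 2/5)
  emit 'a', narrow to [4/25, 8/25)
Step 3: interval [4/25, 8/25), width = 8/25 - 4/25 = 4/25
  'd': [4/25 + 4/25*0/1, 4/25 + 4/25*2/5) = [4/25, 28/125)
  'a': [4/25 + 4/25*2/5, 4/25 + 4/25*4/5) = [28/125, 36/125)
  'c': [4/25 + 4/25*4/5, 4/25 + 4/25*1/1) = [36/125, 8/25) <- contains code 38/125
  emit 'c', narrow to [36/125, 8/25)

Answer: symbol=d low=0/1 high=2/5
symbol=a low=4/25 high=8/25
symbol=c low=36/125 high=8/25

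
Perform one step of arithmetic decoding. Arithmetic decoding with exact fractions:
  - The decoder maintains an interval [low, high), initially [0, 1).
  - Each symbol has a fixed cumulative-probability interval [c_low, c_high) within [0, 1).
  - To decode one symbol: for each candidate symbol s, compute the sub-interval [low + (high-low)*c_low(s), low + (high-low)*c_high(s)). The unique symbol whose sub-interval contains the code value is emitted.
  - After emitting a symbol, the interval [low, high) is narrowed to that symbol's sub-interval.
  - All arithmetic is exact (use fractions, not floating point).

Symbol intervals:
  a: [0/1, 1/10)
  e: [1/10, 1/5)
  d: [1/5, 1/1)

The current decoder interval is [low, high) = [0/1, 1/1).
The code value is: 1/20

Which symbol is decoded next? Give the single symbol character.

Answer: a

Derivation:
Interval width = high − low = 1/1 − 0/1 = 1/1
Scaled code = (code − low) / width = (1/20 − 0/1) / 1/1 = 1/20
  a: [0/1, 1/10) ← scaled code falls here ✓
  e: [1/10, 1/5) 
  d: [1/5, 1/1) 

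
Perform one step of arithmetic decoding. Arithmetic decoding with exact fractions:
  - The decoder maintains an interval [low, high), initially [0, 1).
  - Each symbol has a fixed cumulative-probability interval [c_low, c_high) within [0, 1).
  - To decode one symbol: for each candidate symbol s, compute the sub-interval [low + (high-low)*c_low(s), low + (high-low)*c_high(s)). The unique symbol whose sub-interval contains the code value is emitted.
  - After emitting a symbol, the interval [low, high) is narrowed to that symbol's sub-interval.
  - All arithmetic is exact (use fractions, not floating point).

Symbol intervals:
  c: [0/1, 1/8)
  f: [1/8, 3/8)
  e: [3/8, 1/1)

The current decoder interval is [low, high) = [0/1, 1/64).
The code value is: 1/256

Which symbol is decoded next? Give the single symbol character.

Answer: f

Derivation:
Interval width = high − low = 1/64 − 0/1 = 1/64
Scaled code = (code − low) / width = (1/256 − 0/1) / 1/64 = 1/4
  c: [0/1, 1/8) 
  f: [1/8, 3/8) ← scaled code falls here ✓
  e: [3/8, 1/1) 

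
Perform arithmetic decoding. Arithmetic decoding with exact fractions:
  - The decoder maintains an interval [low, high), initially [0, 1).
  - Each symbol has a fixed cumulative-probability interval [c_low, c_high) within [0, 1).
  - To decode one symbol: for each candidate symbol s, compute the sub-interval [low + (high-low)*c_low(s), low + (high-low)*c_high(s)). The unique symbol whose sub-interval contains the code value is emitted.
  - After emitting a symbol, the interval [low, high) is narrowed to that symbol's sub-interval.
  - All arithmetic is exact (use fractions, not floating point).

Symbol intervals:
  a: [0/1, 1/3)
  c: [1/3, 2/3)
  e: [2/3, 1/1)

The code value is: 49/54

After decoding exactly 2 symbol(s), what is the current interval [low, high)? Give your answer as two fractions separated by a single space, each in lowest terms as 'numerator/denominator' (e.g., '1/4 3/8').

Answer: 8/9 1/1

Derivation:
Step 1: interval [0/1, 1/1), width = 1/1 - 0/1 = 1/1
  'a': [0/1 + 1/1*0/1, 0/1 + 1/1*1/3) = [0/1, 1/3)
  'c': [0/1 + 1/1*1/3, 0/1 + 1/1*2/3) = [1/3, 2/3)
  'e': [0/1 + 1/1*2/3, 0/1 + 1/1*1/1) = [2/3, 1/1) <- contains code 49/54
  emit 'e', narrow to [2/3, 1/1)
Step 2: interval [2/3, 1/1), width = 1/1 - 2/3 = 1/3
  'a': [2/3 + 1/3*0/1, 2/3 + 1/3*1/3) = [2/3, 7/9)
  'c': [2/3 + 1/3*1/3, 2/3 + 1/3*2/3) = [7/9, 8/9)
  'e': [2/3 + 1/3*2/3, 2/3 + 1/3*1/1) = [8/9, 1/1) <- contains code 49/54
  emit 'e', narrow to [8/9, 1/1)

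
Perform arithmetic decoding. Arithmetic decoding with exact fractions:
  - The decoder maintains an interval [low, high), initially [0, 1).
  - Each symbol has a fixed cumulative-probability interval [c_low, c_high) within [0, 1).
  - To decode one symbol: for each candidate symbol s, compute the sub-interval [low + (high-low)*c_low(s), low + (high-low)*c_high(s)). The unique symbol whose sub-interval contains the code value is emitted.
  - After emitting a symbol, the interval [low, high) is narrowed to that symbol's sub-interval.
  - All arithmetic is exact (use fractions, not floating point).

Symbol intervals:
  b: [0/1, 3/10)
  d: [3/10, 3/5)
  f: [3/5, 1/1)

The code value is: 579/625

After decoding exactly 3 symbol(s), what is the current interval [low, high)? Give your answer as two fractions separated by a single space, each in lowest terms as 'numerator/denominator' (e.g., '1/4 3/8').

Step 1: interval [0/1, 1/1), width = 1/1 - 0/1 = 1/1
  'b': [0/1 + 1/1*0/1, 0/1 + 1/1*3/10) = [0/1, 3/10)
  'd': [0/1 + 1/1*3/10, 0/1 + 1/1*3/5) = [3/10, 3/5)
  'f': [0/1 + 1/1*3/5, 0/1 + 1/1*1/1) = [3/5, 1/1) <- contains code 579/625
  emit 'f', narrow to [3/5, 1/1)
Step 2: interval [3/5, 1/1), width = 1/1 - 3/5 = 2/5
  'b': [3/5 + 2/5*0/1, 3/5 + 2/5*3/10) = [3/5, 18/25)
  'd': [3/5 + 2/5*3/10, 3/5 + 2/5*3/5) = [18/25, 21/25)
  'f': [3/5 + 2/5*3/5, 3/5 + 2/5*1/1) = [21/25, 1/1) <- contains code 579/625
  emit 'f', narrow to [21/25, 1/1)
Step 3: interval [21/25, 1/1), width = 1/1 - 21/25 = 4/25
  'b': [21/25 + 4/25*0/1, 21/25 + 4/25*3/10) = [21/25, 111/125)
  'd': [21/25 + 4/25*3/10, 21/25 + 4/25*3/5) = [111/125, 117/125) <- contains code 579/625
  'f': [21/25 + 4/25*3/5, 21/25 + 4/25*1/1) = [117/125, 1/1)
  emit 'd', narrow to [111/125, 117/125)

Answer: 111/125 117/125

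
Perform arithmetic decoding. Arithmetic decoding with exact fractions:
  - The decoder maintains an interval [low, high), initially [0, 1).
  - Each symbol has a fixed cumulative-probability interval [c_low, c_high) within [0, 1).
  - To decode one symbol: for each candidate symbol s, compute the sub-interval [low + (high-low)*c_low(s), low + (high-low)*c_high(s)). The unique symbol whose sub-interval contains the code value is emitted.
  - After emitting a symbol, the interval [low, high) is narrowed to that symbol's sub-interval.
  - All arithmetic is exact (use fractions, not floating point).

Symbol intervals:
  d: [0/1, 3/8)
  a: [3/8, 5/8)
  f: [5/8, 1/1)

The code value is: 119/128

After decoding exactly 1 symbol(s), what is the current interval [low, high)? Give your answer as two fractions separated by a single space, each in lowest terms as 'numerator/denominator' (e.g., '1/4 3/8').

Answer: 5/8 1/1

Derivation:
Step 1: interval [0/1, 1/1), width = 1/1 - 0/1 = 1/1
  'd': [0/1 + 1/1*0/1, 0/1 + 1/1*3/8) = [0/1, 3/8)
  'a': [0/1 + 1/1*3/8, 0/1 + 1/1*5/8) = [3/8, 5/8)
  'f': [0/1 + 1/1*5/8, 0/1 + 1/1*1/1) = [5/8, 1/1) <- contains code 119/128
  emit 'f', narrow to [5/8, 1/1)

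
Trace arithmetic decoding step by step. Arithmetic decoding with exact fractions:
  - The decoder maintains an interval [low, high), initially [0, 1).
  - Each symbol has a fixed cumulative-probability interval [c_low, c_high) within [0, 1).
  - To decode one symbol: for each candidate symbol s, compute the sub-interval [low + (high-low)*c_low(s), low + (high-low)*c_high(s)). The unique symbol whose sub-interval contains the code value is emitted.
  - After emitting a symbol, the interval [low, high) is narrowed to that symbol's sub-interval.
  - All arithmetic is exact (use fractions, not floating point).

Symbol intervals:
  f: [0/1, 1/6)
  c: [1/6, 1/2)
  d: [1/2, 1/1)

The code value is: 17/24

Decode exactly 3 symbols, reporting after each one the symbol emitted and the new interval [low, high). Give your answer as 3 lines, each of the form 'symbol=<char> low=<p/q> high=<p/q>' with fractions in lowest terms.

Answer: symbol=d low=1/2 high=1/1
symbol=c low=7/12 high=3/4
symbol=d low=2/3 high=3/4

Derivation:
Step 1: interval [0/1, 1/1), width = 1/1 - 0/1 = 1/1
  'f': [0/1 + 1/1*0/1, 0/1 + 1/1*1/6) = [0/1, 1/6)
  'c': [0/1 + 1/1*1/6, 0/1 + 1/1*1/2) = [1/6, 1/2)
  'd': [0/1 + 1/1*1/2, 0/1 + 1/1*1/1) = [1/2, 1/1) <- contains code 17/24
  emit 'd', narrow to [1/2, 1/1)
Step 2: interval [1/2, 1/1), width = 1/1 - 1/2 = 1/2
  'f': [1/2 + 1/2*0/1, 1/2 + 1/2*1/6) = [1/2, 7/12)
  'c': [1/2 + 1/2*1/6, 1/2 + 1/2*1/2) = [7/12, 3/4) <- contains code 17/24
  'd': [1/2 + 1/2*1/2, 1/2 + 1/2*1/1) = [3/4, 1/1)
  emit 'c', narrow to [7/12, 3/4)
Step 3: interval [7/12, 3/4), width = 3/4 - 7/12 = 1/6
  'f': [7/12 + 1/6*0/1, 7/12 + 1/6*1/6) = [7/12, 11/18)
  'c': [7/12 + 1/6*1/6, 7/12 + 1/6*1/2) = [11/18, 2/3)
  'd': [7/12 + 1/6*1/2, 7/12 + 1/6*1/1) = [2/3, 3/4) <- contains code 17/24
  emit 'd', narrow to [2/3, 3/4)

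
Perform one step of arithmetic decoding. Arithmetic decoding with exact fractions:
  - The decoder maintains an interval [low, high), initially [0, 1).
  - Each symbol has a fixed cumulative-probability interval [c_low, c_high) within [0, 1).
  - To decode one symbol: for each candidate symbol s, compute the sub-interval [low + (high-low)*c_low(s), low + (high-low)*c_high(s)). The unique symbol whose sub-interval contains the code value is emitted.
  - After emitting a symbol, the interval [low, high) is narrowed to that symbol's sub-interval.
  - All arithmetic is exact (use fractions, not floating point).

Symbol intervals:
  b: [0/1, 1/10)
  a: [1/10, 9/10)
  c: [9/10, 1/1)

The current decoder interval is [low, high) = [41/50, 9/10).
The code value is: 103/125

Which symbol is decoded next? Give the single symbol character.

Answer: b

Derivation:
Interval width = high − low = 9/10 − 41/50 = 2/25
Scaled code = (code − low) / width = (103/125 − 41/50) / 2/25 = 1/20
  b: [0/1, 1/10) ← scaled code falls here ✓
  a: [1/10, 9/10) 
  c: [9/10, 1/1) 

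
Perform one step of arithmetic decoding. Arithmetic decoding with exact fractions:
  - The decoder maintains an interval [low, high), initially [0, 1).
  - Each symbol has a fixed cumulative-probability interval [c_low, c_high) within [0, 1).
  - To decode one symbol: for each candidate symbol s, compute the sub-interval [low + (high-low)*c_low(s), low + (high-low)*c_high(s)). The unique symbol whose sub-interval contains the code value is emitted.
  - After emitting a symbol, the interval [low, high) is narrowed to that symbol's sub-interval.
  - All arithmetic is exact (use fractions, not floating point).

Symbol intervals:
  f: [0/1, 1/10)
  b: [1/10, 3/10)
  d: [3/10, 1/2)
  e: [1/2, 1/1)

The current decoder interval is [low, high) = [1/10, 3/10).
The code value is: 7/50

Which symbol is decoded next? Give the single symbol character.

Answer: b

Derivation:
Interval width = high − low = 3/10 − 1/10 = 1/5
Scaled code = (code − low) / width = (7/50 − 1/10) / 1/5 = 1/5
  f: [0/1, 1/10) 
  b: [1/10, 3/10) ← scaled code falls here ✓
  d: [3/10, 1/2) 
  e: [1/2, 1/1) 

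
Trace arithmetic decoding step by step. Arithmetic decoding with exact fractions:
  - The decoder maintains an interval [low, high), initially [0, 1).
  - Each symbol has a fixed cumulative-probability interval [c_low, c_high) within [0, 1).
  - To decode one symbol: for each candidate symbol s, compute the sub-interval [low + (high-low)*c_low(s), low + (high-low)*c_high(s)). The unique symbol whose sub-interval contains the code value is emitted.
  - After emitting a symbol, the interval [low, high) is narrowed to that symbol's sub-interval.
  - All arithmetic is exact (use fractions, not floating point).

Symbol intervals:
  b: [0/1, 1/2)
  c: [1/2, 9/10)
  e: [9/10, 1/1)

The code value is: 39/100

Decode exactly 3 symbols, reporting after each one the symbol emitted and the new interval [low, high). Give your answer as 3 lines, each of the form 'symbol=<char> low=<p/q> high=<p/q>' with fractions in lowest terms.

Step 1: interval [0/1, 1/1), width = 1/1 - 0/1 = 1/1
  'b': [0/1 + 1/1*0/1, 0/1 + 1/1*1/2) = [0/1, 1/2) <- contains code 39/100
  'c': [0/1 + 1/1*1/2, 0/1 + 1/1*9/10) = [1/2, 9/10)
  'e': [0/1 + 1/1*9/10, 0/1 + 1/1*1/1) = [9/10, 1/1)
  emit 'b', narrow to [0/1, 1/2)
Step 2: interval [0/1, 1/2), width = 1/2 - 0/1 = 1/2
  'b': [0/1 + 1/2*0/1, 0/1 + 1/2*1/2) = [0/1, 1/4)
  'c': [0/1 + 1/2*1/2, 0/1 + 1/2*9/10) = [1/4, 9/20) <- contains code 39/100
  'e': [0/1 + 1/2*9/10, 0/1 + 1/2*1/1) = [9/20, 1/2)
  emit 'c', narrow to [1/4, 9/20)
Step 3: interval [1/4, 9/20), width = 9/20 - 1/4 = 1/5
  'b': [1/4 + 1/5*0/1, 1/4 + 1/5*1/2) = [1/4, 7/20)
  'c': [1/4 + 1/5*1/2, 1/4 + 1/5*9/10) = [7/20, 43/100) <- contains code 39/100
  'e': [1/4 + 1/5*9/10, 1/4 + 1/5*1/1) = [43/100, 9/20)
  emit 'c', narrow to [7/20, 43/100)

Answer: symbol=b low=0/1 high=1/2
symbol=c low=1/4 high=9/20
symbol=c low=7/20 high=43/100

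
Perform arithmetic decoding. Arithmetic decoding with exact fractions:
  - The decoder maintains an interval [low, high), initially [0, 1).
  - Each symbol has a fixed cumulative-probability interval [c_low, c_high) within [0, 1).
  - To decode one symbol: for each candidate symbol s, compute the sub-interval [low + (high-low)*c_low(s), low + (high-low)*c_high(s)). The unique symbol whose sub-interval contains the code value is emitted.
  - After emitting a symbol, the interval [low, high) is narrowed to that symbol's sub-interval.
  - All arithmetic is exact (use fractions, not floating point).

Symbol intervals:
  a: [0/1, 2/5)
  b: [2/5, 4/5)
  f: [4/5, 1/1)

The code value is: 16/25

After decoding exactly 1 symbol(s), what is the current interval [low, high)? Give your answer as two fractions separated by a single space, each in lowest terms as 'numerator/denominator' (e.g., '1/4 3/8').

Answer: 2/5 4/5

Derivation:
Step 1: interval [0/1, 1/1), width = 1/1 - 0/1 = 1/1
  'a': [0/1 + 1/1*0/1, 0/1 + 1/1*2/5) = [0/1, 2/5)
  'b': [0/1 + 1/1*2/5, 0/1 + 1/1*4/5) = [2/5, 4/5) <- contains code 16/25
  'f': [0/1 + 1/1*4/5, 0/1 + 1/1*1/1) = [4/5, 1/1)
  emit 'b', narrow to [2/5, 4/5)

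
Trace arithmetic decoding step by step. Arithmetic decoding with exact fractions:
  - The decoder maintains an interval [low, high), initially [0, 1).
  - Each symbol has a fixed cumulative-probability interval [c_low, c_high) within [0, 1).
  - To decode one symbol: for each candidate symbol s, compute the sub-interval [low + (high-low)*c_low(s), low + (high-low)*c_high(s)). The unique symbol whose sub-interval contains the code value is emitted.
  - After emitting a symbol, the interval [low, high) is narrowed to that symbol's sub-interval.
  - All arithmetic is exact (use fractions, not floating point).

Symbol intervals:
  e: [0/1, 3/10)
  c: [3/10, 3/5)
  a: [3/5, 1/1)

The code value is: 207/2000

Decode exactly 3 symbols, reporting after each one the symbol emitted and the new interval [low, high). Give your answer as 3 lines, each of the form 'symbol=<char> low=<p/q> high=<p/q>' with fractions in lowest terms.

Step 1: interval [0/1, 1/1), width = 1/1 - 0/1 = 1/1
  'e': [0/1 + 1/1*0/1, 0/1 + 1/1*3/10) = [0/1, 3/10) <- contains code 207/2000
  'c': [0/1 + 1/1*3/10, 0/1 + 1/1*3/5) = [3/10, 3/5)
  'a': [0/1 + 1/1*3/5, 0/1 + 1/1*1/1) = [3/5, 1/1)
  emit 'e', narrow to [0/1, 3/10)
Step 2: interval [0/1, 3/10), width = 3/10 - 0/1 = 3/10
  'e': [0/1 + 3/10*0/1, 0/1 + 3/10*3/10) = [0/1, 9/100)
  'c': [0/1 + 3/10*3/10, 0/1 + 3/10*3/5) = [9/100, 9/50) <- contains code 207/2000
  'a': [0/1 + 3/10*3/5, 0/1 + 3/10*1/1) = [9/50, 3/10)
  emit 'c', narrow to [9/100, 9/50)
Step 3: interval [9/100, 9/50), width = 9/50 - 9/100 = 9/100
  'e': [9/100 + 9/100*0/1, 9/100 + 9/100*3/10) = [9/100, 117/1000) <- contains code 207/2000
  'c': [9/100 + 9/100*3/10, 9/100 + 9/100*3/5) = [117/1000, 18/125)
  'a': [9/100 + 9/100*3/5, 9/100 + 9/100*1/1) = [18/125, 9/50)
  emit 'e', narrow to [9/100, 117/1000)

Answer: symbol=e low=0/1 high=3/10
symbol=c low=9/100 high=9/50
symbol=e low=9/100 high=117/1000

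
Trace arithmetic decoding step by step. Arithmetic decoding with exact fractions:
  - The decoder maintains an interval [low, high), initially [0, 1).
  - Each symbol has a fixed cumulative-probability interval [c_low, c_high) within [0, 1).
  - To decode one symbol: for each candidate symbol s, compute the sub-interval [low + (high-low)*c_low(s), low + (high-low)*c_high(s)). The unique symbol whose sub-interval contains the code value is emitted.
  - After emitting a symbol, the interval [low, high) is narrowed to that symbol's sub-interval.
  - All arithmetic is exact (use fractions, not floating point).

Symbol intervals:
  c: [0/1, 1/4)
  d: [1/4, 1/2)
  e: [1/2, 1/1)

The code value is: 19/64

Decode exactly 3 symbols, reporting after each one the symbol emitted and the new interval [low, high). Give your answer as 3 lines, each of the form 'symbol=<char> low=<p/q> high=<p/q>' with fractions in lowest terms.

Answer: symbol=d low=1/4 high=1/2
symbol=c low=1/4 high=5/16
symbol=e low=9/32 high=5/16

Derivation:
Step 1: interval [0/1, 1/1), width = 1/1 - 0/1 = 1/1
  'c': [0/1 + 1/1*0/1, 0/1 + 1/1*1/4) = [0/1, 1/4)
  'd': [0/1 + 1/1*1/4, 0/1 + 1/1*1/2) = [1/4, 1/2) <- contains code 19/64
  'e': [0/1 + 1/1*1/2, 0/1 + 1/1*1/1) = [1/2, 1/1)
  emit 'd', narrow to [1/4, 1/2)
Step 2: interval [1/4, 1/2), width = 1/2 - 1/4 = 1/4
  'c': [1/4 + 1/4*0/1, 1/4 + 1/4*1/4) = [1/4, 5/16) <- contains code 19/64
  'd': [1/4 + 1/4*1/4, 1/4 + 1/4*1/2) = [5/16, 3/8)
  'e': [1/4 + 1/4*1/2, 1/4 + 1/4*1/1) = [3/8, 1/2)
  emit 'c', narrow to [1/4, 5/16)
Step 3: interval [1/4, 5/16), width = 5/16 - 1/4 = 1/16
  'c': [1/4 + 1/16*0/1, 1/4 + 1/16*1/4) = [1/4, 17/64)
  'd': [1/4 + 1/16*1/4, 1/4 + 1/16*1/2) = [17/64, 9/32)
  'e': [1/4 + 1/16*1/2, 1/4 + 1/16*1/1) = [9/32, 5/16) <- contains code 19/64
  emit 'e', narrow to [9/32, 5/16)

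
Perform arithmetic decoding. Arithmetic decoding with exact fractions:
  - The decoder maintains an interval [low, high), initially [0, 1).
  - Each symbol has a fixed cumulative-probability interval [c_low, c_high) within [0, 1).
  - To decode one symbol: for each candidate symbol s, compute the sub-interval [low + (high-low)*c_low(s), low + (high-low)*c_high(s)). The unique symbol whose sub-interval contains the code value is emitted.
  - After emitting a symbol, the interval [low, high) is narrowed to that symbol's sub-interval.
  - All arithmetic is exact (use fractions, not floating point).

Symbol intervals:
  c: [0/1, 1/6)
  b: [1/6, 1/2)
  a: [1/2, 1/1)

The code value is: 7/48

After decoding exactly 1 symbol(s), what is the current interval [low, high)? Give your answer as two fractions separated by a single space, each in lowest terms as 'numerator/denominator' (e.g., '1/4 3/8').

Step 1: interval [0/1, 1/1), width = 1/1 - 0/1 = 1/1
  'c': [0/1 + 1/1*0/1, 0/1 + 1/1*1/6) = [0/1, 1/6) <- contains code 7/48
  'b': [0/1 + 1/1*1/6, 0/1 + 1/1*1/2) = [1/6, 1/2)
  'a': [0/1 + 1/1*1/2, 0/1 + 1/1*1/1) = [1/2, 1/1)
  emit 'c', narrow to [0/1, 1/6)

Answer: 0/1 1/6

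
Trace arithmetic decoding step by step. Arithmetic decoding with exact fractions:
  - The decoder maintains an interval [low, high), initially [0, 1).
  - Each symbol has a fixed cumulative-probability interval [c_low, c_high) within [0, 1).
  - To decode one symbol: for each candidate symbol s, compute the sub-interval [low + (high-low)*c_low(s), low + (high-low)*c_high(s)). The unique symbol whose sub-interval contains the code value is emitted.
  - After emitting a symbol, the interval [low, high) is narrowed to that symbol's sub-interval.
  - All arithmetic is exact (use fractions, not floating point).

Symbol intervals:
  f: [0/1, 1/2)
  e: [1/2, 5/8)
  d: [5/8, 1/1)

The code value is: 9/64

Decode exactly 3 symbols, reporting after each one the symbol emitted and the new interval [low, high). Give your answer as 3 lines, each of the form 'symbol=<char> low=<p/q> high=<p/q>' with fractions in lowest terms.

Answer: symbol=f low=0/1 high=1/2
symbol=f low=0/1 high=1/4
symbol=e low=1/8 high=5/32

Derivation:
Step 1: interval [0/1, 1/1), width = 1/1 - 0/1 = 1/1
  'f': [0/1 + 1/1*0/1, 0/1 + 1/1*1/2) = [0/1, 1/2) <- contains code 9/64
  'e': [0/1 + 1/1*1/2, 0/1 + 1/1*5/8) = [1/2, 5/8)
  'd': [0/1 + 1/1*5/8, 0/1 + 1/1*1/1) = [5/8, 1/1)
  emit 'f', narrow to [0/1, 1/2)
Step 2: interval [0/1, 1/2), width = 1/2 - 0/1 = 1/2
  'f': [0/1 + 1/2*0/1, 0/1 + 1/2*1/2) = [0/1, 1/4) <- contains code 9/64
  'e': [0/1 + 1/2*1/2, 0/1 + 1/2*5/8) = [1/4, 5/16)
  'd': [0/1 + 1/2*5/8, 0/1 + 1/2*1/1) = [5/16, 1/2)
  emit 'f', narrow to [0/1, 1/4)
Step 3: interval [0/1, 1/4), width = 1/4 - 0/1 = 1/4
  'f': [0/1 + 1/4*0/1, 0/1 + 1/4*1/2) = [0/1, 1/8)
  'e': [0/1 + 1/4*1/2, 0/1 + 1/4*5/8) = [1/8, 5/32) <- contains code 9/64
  'd': [0/1 + 1/4*5/8, 0/1 + 1/4*1/1) = [5/32, 1/4)
  emit 'e', narrow to [1/8, 5/32)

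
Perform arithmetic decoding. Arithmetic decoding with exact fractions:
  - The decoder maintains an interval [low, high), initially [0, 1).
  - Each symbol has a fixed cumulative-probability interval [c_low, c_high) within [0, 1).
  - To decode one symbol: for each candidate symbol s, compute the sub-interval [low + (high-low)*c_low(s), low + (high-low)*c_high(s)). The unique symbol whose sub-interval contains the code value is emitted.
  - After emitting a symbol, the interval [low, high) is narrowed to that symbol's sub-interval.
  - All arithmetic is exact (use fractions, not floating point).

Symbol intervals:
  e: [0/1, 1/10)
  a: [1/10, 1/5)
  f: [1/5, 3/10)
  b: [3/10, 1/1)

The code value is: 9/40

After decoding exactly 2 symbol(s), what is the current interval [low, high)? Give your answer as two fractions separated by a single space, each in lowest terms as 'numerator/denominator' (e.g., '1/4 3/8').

Answer: 11/50 23/100

Derivation:
Step 1: interval [0/1, 1/1), width = 1/1 - 0/1 = 1/1
  'e': [0/1 + 1/1*0/1, 0/1 + 1/1*1/10) = [0/1, 1/10)
  'a': [0/1 + 1/1*1/10, 0/1 + 1/1*1/5) = [1/10, 1/5)
  'f': [0/1 + 1/1*1/5, 0/1 + 1/1*3/10) = [1/5, 3/10) <- contains code 9/40
  'b': [0/1 + 1/1*3/10, 0/1 + 1/1*1/1) = [3/10, 1/1)
  emit 'f', narrow to [1/5, 3/10)
Step 2: interval [1/5, 3/10), width = 3/10 - 1/5 = 1/10
  'e': [1/5 + 1/10*0/1, 1/5 + 1/10*1/10) = [1/5, 21/100)
  'a': [1/5 + 1/10*1/10, 1/5 + 1/10*1/5) = [21/100, 11/50)
  'f': [1/5 + 1/10*1/5, 1/5 + 1/10*3/10) = [11/50, 23/100) <- contains code 9/40
  'b': [1/5 + 1/10*3/10, 1/5 + 1/10*1/1) = [23/100, 3/10)
  emit 'f', narrow to [11/50, 23/100)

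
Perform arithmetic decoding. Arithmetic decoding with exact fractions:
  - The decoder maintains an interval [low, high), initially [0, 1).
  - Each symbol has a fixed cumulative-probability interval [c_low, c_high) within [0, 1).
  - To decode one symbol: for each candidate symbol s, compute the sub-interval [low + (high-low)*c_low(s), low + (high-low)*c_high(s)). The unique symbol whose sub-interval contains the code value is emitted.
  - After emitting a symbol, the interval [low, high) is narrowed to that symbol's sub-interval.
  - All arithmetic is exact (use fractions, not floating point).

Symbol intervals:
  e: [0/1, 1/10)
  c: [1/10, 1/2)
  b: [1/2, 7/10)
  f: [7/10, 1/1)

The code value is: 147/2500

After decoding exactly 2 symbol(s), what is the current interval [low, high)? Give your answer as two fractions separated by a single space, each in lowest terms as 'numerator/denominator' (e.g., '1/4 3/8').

Step 1: interval [0/1, 1/1), width = 1/1 - 0/1 = 1/1
  'e': [0/1 + 1/1*0/1, 0/1 + 1/1*1/10) = [0/1, 1/10) <- contains code 147/2500
  'c': [0/1 + 1/1*1/10, 0/1 + 1/1*1/2) = [1/10, 1/2)
  'b': [0/1 + 1/1*1/2, 0/1 + 1/1*7/10) = [1/2, 7/10)
  'f': [0/1 + 1/1*7/10, 0/1 + 1/1*1/1) = [7/10, 1/1)
  emit 'e', narrow to [0/1, 1/10)
Step 2: interval [0/1, 1/10), width = 1/10 - 0/1 = 1/10
  'e': [0/1 + 1/10*0/1, 0/1 + 1/10*1/10) = [0/1, 1/100)
  'c': [0/1 + 1/10*1/10, 0/1 + 1/10*1/2) = [1/100, 1/20)
  'b': [0/1 + 1/10*1/2, 0/1 + 1/10*7/10) = [1/20, 7/100) <- contains code 147/2500
  'f': [0/1 + 1/10*7/10, 0/1 + 1/10*1/1) = [7/100, 1/10)
  emit 'b', narrow to [1/20, 7/100)

Answer: 1/20 7/100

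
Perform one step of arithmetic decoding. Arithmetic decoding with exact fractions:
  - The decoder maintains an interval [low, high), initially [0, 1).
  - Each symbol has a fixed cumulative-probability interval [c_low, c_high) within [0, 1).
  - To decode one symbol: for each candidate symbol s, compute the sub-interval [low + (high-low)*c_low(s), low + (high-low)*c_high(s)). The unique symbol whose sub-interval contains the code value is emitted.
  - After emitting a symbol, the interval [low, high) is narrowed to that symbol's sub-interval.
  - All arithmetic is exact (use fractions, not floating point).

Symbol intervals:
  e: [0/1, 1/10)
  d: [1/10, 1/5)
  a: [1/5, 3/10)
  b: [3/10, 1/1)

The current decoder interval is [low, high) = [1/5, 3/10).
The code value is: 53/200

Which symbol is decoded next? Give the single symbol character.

Interval width = high − low = 3/10 − 1/5 = 1/10
Scaled code = (code − low) / width = (53/200 − 1/5) / 1/10 = 13/20
  e: [0/1, 1/10) 
  d: [1/10, 1/5) 
  a: [1/5, 3/10) 
  b: [3/10, 1/1) ← scaled code falls here ✓

Answer: b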